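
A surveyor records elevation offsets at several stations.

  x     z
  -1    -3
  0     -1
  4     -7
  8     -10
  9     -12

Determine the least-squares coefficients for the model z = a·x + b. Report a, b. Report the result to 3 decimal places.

a = -0.988, b = -2.649

Entries of MᵀM: Σx·x = 162, Σx = 20, Σ1 = 5.
And Σx·z = -213, Σz = -33.
Normal equations: [[162, 20]; [20, 5]]·[a, b]ᵀ = [-213, -33]ᵀ.
Eliminating b: 5·(row 1) − 20·(row 2) gives 410·a = 5·(-213) − 20·(-33) = -405, so a = -81/82.
Then b = ((-33) − 20·(-81/82))/5 = -543/205.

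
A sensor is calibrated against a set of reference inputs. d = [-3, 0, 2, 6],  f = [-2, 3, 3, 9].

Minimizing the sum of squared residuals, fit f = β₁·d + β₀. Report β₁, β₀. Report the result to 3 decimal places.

β₁ = 1.164, β₀ = 1.795

Normal-equation sums: Σd·d = 49, Σd = 5, Σ1 = 4.
For Mᵀf: Σd·f = 66, Σf = 13.
Determinant 49·4 − 5² = 171.
β₁ = (66·4 − 5·13)/171 = 199/171; β₀ = (49·13 − 5·66)/171 = 307/171.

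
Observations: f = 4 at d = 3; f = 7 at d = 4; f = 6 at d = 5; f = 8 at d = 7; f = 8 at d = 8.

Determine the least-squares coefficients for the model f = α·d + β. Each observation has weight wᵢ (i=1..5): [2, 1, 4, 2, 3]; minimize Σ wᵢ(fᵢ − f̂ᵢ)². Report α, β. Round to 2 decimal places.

Forming XᵀWX = [[424, 68]; [68, 12]] and XᵀWf = [476, 79]ᵀ gives XᵀWX·[α, β]ᵀ = XᵀWf.
Eliminating β: 12·(row 1) − 68·(row 2) gives 464·α = 12·476 − 68·79 = 340, so α = 85/116.
Then β = (79 − 68·(85/116))/12 = 141/58.

α = 0.73, β = 2.43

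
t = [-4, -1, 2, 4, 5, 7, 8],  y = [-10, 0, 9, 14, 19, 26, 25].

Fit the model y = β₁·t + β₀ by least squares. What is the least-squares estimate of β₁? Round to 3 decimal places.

β₁ = 3.054

Sums needed: Σt·t = 175, Σt = 21, Σ1 = 7.
And Σt·y = 591, Σy = 83.
So XᵀX·[β₁, β₀]ᵀ = Xᵀy: [[175, 21]; [21, 7]]·[β₁, β₀]ᵀ = [591, 83]ᵀ.
det = 175·7 − 21² = 784.
β₁ = (591·7 − 21·83)/784 = 171/56; β₀ = (175·83 − 21·591)/784 = 151/56.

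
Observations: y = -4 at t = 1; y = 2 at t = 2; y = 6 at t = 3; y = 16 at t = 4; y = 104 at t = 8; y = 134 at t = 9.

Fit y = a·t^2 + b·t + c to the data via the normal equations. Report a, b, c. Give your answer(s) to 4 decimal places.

a = 2.0915, b = -3.7131, c = -1.2935

Compute the Gram sums: Σt^2·t^2 = 11011, Σt^2·t = 1341, Σt^2 = 175, Σt·t = 175, Σt = 27, Σ1 = 6.
Right-hand side: Σt^2·y = 17824, Σt·y = 2120, Σy = 258.
Solving the 3×3 system (Gaussian elimination) gives a = 6057/2896, b = -10753/2896, c = -1873/1448.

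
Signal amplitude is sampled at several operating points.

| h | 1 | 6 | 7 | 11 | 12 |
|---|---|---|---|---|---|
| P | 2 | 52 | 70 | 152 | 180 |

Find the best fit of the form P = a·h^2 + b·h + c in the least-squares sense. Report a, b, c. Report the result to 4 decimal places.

Sums needed: Σh^2·h^2 = 39075, Σh^2·h = 3619, Σh^2 = 351, Σh·h = 351, Σh = 37, Σ1 = 5.
And Σh^2·P = 49616, Σh·P = 4636, ΣP = 456.
Normal equations: [[39075, 3619, 351]; [3619, 351, 37]; [351, 37, 5]]·[a, b, c]ᵀ = [49616, 4636, 456]ᵀ.
Row-reducing yields a = 3512/3535, b = 11294/3535, c = -7726/3535.

a = 0.9935, b = 3.1949, c = -2.1856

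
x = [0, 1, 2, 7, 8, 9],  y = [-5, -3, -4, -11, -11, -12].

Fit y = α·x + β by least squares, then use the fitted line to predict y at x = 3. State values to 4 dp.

Compute the Gram sums: Σx·x = 199, Σx = 27, Σ1 = 6.
Right-hand side: Σx·y = -284, Σy = -46.
Normal equations: [[199, 27]; [27, 6]]·[α, β]ᵀ = [-284, -46]ᵀ.
Eliminating β: 6·(row 1) − 27·(row 2) gives 465·α = 6·(-284) − 27·(-46) = -462, so α = -154/155.
Then β = ((-46) − 27·(-154/155))/6 = -1486/465.
At x = 3: ŷ = (-154/155)·(3) + (-1486/465)·(1) = -2872/465.

ŷ = -6.1763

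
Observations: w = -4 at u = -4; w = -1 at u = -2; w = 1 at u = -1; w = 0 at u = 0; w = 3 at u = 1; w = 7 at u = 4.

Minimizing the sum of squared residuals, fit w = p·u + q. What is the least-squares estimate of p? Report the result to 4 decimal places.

Setting ∂/∂p … = 0 gives: 38·p + (-2)·q = 48;  (-2)·p + 6·q = 6.
Determinant 38·6 − (-2)² = 224.
p = (48·6 − (-2)·6)/224 = 75/56; q = (38·6 − (-2)·48)/224 = 81/56.

p = 1.3393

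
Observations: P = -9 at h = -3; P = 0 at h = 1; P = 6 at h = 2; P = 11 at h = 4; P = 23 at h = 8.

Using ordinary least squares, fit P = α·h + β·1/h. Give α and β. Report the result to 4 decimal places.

α = 2.9573, β = -2.1965

Sums needed: Σh·h = 94, Σh·1/h = 5, Σ1/h·1/h = 829/576.
Moment sums: Σh·P = 267, Σ1/h·P = 93/8.
Normal equations: [[94, 5]; [5, 829/576]]·[α, β]ᵀ = [267, 93/8]ᵀ.
Determinant 94·(829/576) − 5² = 31763/288.
α = (267·(829/576) − 5·(93/8))/(31763/288) = 187863/63526; β = (94·(93/8) − 5·267)/(31763/288) = -69768/31763.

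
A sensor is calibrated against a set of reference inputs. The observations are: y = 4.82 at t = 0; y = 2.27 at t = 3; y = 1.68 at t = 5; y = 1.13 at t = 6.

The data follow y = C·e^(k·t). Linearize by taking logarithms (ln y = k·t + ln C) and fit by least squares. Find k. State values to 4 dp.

k = -0.2300

Let Y = ln y. Fitting Y = k·t + ln C by least squares:
AᵀA = [[70.0000, 14.0000]; [14.0000, 4]], rhs = [5.7866, 3.0336]ᵀ  (here Σt = 14.0000, Σ(t)² = 70.0000, Σln y = 3.0336, Σt·ln y = 5.7866).
Solving (det = 84.0000): k = -0.23004, ln C = 1.56354.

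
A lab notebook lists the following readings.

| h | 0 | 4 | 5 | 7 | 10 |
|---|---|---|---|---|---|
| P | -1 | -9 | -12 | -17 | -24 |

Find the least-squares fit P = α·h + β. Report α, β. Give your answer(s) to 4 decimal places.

AᵀA·[α, β]ᵀ = AᵀP reads: 190·α + 26·β = -455;  26·α + 5·β = -63.
(Σh·h = 190, Σh = 26, Σ1 = 5, Σh·P = -455, ΣP = -63.)
Eliminating β: 5·(row 1) − 26·(row 2) gives 274·α = 5·(-455) − 26·(-63) = -637, so α = -637/274.
Then β = ((-63) − 26·(-637/274))/5 = -70/137.

α = -2.3248, β = -0.5109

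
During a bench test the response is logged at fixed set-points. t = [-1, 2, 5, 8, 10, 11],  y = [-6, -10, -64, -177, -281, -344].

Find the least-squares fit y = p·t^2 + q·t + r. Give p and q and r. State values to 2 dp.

p = -3.05, q = 2.45, r = -1.11

Sums needed: Σt^2·t^2 = 29379, Σt^2·t = 2975, Σt^2 = 315, Σt·t = 315, Σt = 35, Σ1 = 6.
And Σt^2·y = -82698, Σt·y = -8344, Σy = -882.
So AᵀA·[p, q, r]ᵀ = Aᵀy: [[29379, 2975, 315]; [2975, 315, 35]; [315, 35, 6]]·[p, q, r]ᵀ = [-82698, -8344, -882]ᵀ.
Solving the 3×3 system (Gaussian elimination) gives p = -537/176, q = 2157/880, r = -49/44.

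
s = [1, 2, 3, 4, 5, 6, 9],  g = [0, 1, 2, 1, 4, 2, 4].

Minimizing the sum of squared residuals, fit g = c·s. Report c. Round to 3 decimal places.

The normal system MᵀM·[c]ᵀ = Mᵀg is [[172]]·[c]ᵀ = [80]ᵀ.
c = 80/172 = 0.465116.

c = 0.465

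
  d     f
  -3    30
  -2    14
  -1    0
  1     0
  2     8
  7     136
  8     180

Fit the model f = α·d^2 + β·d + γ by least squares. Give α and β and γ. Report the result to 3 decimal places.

α = 3.026, β = -1.449, γ = -2.000

Compute the Gram sums: Σd^2·d^2 = 6612, Σd^2·d = 828, Σd^2 = 132, Σd·d = 132, Σd = 12, Σ1 = 7.
For Mᵀf: Σd^2·f = 18542, Σd·f = 2290, Σf = 368.
So MᵀM·[α, β, γ]ᵀ = Mᵀf: [[6612, 828, 132]; [828, 132, 12]; [132, 12, 7]]·[α, β, γ]ᵀ = [18542, 2290, 368]ᵀ.
Row-reducing yields α = 118/39, β = -113/78, γ = -2.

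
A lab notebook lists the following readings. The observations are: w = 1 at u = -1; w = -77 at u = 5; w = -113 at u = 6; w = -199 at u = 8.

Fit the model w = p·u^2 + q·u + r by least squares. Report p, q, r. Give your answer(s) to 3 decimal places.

Normal-equation sums: Σu^2·u^2 = 6018, Σu^2·u = 852, Σu^2 = 126, Σu·u = 126, Σu = 18, Σ1 = 4.
Right-hand side: Σu^2·w = -18728, Σu·w = -2656, Σw = -388.
Solving the 3×3 system (Gaussian elimination) gives p = -557/183, q = -173/183, r = 191/61.

p = -3.044, q = -0.945, r = 3.131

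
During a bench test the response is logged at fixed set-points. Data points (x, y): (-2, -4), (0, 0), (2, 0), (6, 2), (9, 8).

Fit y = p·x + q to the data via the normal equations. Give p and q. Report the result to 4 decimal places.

p = 0.9250, q = -1.5750

Sums needed: Σx·x = 125, Σx = 15, Σ1 = 5.
Moment sums: Σx·y = 92, Σy = 6.
Normal equations: [[125, 15]; [15, 5]]·[p, q]ᵀ = [92, 6]ᵀ.
Determinant 125·5 − 15² = 400.
p = (92·5 − 15·6)/400 = 37/40; q = (125·6 − 15·92)/400 = -63/40.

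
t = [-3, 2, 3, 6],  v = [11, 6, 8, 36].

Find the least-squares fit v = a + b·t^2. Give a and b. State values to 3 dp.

a = 1.357, b = 0.958

Setting ∂/∂a … = 0 gives: 4·a + 58·b = 61;  58·a + 1474·b = 1491.
(Σ1 = 4, Σt^2 = 58, Σt^2·t^2 = 1474, Σv = 61, Σt^2·v = 1491.)
Δ = 4·1474 − 58² = 2532.
a = (61·1474 − 58·1491)/2532 = 859/633; b = (4·1491 − 58·61)/2532 = 1213/1266.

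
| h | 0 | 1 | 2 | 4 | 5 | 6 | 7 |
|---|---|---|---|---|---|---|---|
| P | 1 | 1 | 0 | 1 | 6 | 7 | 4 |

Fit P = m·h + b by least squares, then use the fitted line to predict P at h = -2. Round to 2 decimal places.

P̂ = -1.63

From the data, Σh·h = 131, Σh = 25, Σ1 = 7.
Moment sums: Σh·P = 105, ΣP = 20.
Determinant 131·7 − 25² = 292.
m = (105·7 − 25·20)/292 = 235/292; b = (131·20 − 25·105)/292 = -5/292.
At h = -2: P̂ = (235/292)·(-2) + (-5/292)·(1) = -475/292.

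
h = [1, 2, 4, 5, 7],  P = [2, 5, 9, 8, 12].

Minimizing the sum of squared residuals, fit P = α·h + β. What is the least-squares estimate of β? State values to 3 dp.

β = 1.333

Normal-equation sums: Σh·h = 95, Σh = 19, Σ1 = 5.
For XᵀP: Σh·P = 172, ΣP = 36.
XᵀX·[α, β]ᵀ = XᵀP becomes [[95, 19]; [19, 5]]·[α, β]ᵀ = [172, 36]ᵀ.
det = 95·5 − 19² = 114.
α = (172·5 − 19·36)/114 = 88/57; β = (95·36 − 19·172)/114 = 4/3.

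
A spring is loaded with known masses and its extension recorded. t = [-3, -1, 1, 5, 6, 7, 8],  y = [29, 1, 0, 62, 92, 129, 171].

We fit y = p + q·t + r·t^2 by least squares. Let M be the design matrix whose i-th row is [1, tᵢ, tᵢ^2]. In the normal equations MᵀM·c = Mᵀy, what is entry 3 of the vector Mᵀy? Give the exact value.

22389

Entry 3 ↔ basis t^2, so (Mᵀy)_{3} = Σᵢ (t^2)·yᵢ = (9)·(29) + (1)·(1) + (1)·(0) + (25)·(62) + (36)·(92) + (49)·(129) + (64)·(171) = 22389.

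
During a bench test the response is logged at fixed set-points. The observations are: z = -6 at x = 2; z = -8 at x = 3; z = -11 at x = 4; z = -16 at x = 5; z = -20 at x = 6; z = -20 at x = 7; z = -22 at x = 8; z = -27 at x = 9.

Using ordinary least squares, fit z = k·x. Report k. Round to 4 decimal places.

MᵀM·[k]ᵀ = Mᵀz reads: 284·k = -839.
(Σx·x = 284, Σx·z = -839.)
k = (-839)/284 = -2.95423.

k = -2.9542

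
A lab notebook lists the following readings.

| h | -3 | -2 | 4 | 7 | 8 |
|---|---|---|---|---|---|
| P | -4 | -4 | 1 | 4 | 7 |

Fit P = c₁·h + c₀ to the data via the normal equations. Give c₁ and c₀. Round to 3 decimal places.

From the data, Σh·h = 142, Σh = 14, Σ1 = 5.
Right-hand side: Σh·P = 108, ΣP = 4.
MᵀM·[c₁, c₀]ᵀ = MᵀP becomes [[142, 14]; [14, 5]]·[c₁, c₀]ᵀ = [108, 4]ᵀ.
det = 142·5 − 14² = 514.
c₁ = (108·5 − 14·4)/514 = 242/257; c₀ = (142·4 − 14·108)/514 = -472/257.

c₁ = 0.942, c₀ = -1.837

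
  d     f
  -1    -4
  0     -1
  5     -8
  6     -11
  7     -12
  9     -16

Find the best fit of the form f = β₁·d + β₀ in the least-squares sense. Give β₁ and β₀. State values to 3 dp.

Normal-equation sums: Σd·d = 192, Σd = 26, Σ1 = 6.
Right-hand side: Σd·f = -330, Σf = -52.
So MᵀM·[β₁, β₀]ᵀ = Mᵀf: [[192, 26]; [26, 6]]·[β₁, β₀]ᵀ = [-330, -52]ᵀ.
Eliminating β₀: 6·(row 1) − 26·(row 2) gives 476·β₁ = 6·(-330) − 26·(-52) = -628, so β₁ = -157/119.
Then β₀ = ((-52) − 26·(-157/119))/6 = -351/119.

β₁ = -1.319, β₀ = -2.950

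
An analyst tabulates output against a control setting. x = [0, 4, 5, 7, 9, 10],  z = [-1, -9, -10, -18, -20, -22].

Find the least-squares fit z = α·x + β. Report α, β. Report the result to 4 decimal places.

α = -2.1746, β = -0.6484

Setting ∂/∂α … = 0 gives: 271·α + 35·β = -612;  35·α + 6·β = -80.
(Σx·x = 271, Σx = 35, Σ1 = 6, Σx·z = -612, Σz = -80.)
Eliminating β: 6·(row 1) − 35·(row 2) gives 401·α = 6·(-612) − 35·(-80) = -872, so α = -872/401.
Then β = ((-80) − 35·(-872/401))/6 = -260/401.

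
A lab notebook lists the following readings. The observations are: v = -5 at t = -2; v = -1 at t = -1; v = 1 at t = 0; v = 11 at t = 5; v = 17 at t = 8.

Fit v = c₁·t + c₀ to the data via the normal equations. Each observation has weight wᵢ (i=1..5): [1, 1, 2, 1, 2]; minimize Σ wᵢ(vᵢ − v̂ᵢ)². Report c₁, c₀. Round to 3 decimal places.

With design matrix A, AᵀWA = [[158, 18]; [18, 7]] and AᵀWv = [338, 41]ᵀ.
Eliminating c₀: 7·(row 1) − 18·(row 2) gives 782·c₁ = 7·338 − 18·41 = 1628, so c₁ = 814/391.
Then c₀ = (41 − 18·(814/391))/7 = 197/391.

c₁ = 2.082, c₀ = 0.504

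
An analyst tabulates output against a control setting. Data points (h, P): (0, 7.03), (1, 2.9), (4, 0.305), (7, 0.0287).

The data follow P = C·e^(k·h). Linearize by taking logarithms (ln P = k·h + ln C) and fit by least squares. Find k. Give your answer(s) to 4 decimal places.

Linearized form: ln P = k·h + ln C. From the 4 transformed points,
Over the data: Σh = 12.0000, Σ(h)² = 66.0000, Σln P = -1.7234, Σh·ln P = -28.5411.
Normal system: [[66.0000, 12.0000]; [12.0000, 4]]·[k, ln C]ᵀ = [-28.5411, -1.7234]ᵀ.
Slope k = (n·Σh·ln P − Σh·Σln P)/(n·Σ(h)² − (Σh)²) = (4·-28.5411 − 12.0000·-1.7234)/120.0000 = -0.77903; ln C = (Σln P − k·Σh)/n = 1.90623.

k = -0.7790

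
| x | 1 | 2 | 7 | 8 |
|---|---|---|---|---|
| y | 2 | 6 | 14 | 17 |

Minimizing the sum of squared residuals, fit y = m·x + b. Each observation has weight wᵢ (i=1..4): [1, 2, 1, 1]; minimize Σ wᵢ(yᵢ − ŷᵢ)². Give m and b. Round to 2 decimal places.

The normal equations are: 122·m + 20·b = 260;  20·m + 5·b = 45.
(Σwᵢ·x·x = 122, Σwᵢ·x = 20, Σwᵢ·1 = 5, Σwᵢ·x·y = 260, Σwᵢ·y = 45.)
Determinant 122·5 − 20² = 210.
m = (260·5 − 20·45)/210 = 40/21; b = (122·45 − 20·260)/210 = 29/21.

m = 1.90, b = 1.38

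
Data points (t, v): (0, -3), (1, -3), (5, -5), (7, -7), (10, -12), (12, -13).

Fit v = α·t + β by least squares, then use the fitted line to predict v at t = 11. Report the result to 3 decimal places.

Compute the Gram sums: Σt·t = 319, Σt = 35, Σ1 = 6.
For Aᵀv: Σt·v = -353, Σv = -43.
Δ = 319·6 − 35² = 689.
α = ((-353)·6 − 35·(-43))/689 = -613/689; β = (319·(-43) − 35·(-353))/689 = -1362/689.
At t = 11: v̂ = (-613/689)·(11) + (-1362/689)·(1) = -8105/689.

v̂ = -11.763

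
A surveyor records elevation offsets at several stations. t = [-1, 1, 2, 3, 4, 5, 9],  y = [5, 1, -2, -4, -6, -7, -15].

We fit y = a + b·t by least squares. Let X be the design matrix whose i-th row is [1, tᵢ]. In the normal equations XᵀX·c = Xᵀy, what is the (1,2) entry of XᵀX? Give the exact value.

Row 1 ↔ basis 1, column 2 ↔ basis t, so (XᵀX)_{1,2} = Σᵢ t = (1)·(-1) + (1)·(1) + (1)·(2) + (1)·(3) + (1)·(4) + (1)·(5) + (1)·(9) = 23.

23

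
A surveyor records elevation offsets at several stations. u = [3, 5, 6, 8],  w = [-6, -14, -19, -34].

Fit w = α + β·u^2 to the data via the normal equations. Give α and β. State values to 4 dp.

Compute the Gram sums: Σ1 = 4, Σu^2 = 134, Σu^2·u^2 = 6098.
Moment sums: Σw = -73, Σu^2·w = -3264.
Normal equations: [[4, 134]; [134, 6098]]·[α, β]ᵀ = [-73, -3264]ᵀ.
Eliminating β: 6098·(row 1) − 134·(row 2) gives 6436·α = 6098·(-73) − 134·(-3264) = -7778, so α = -3889/3218.
Then β = ((-3264) − 134·(-3889/3218))/6098 = -1637/3218.

α = -1.2085, β = -0.5087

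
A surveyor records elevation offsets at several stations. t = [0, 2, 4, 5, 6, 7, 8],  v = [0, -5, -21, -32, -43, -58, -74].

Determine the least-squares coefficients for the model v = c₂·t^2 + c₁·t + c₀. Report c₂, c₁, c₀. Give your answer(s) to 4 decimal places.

c₂ = -1.0082, c₁ = -1.2702, c₀ = 0.4612

Normal-equation sums: Σt^2·t^2 = 8690, Σt^2·t = 1268, Σt^2 = 194, Σt·t = 194, Σt = 32, Σ1 = 7.
Right-hand side: Σt^2·v = -10282, Σt·v = -1510, Σv = -233.
Row-reducing yields c₂ = -7544/7483, c₁ = -9505/7483, c₀ = 493/1069.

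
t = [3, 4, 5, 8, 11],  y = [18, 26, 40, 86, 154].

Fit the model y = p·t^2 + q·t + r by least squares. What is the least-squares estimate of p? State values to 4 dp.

Forming XᵀX = [[19699, 2059, 235]; [2059, 235, 31]; [235, 31, 5]] and Xᵀy = [25716, 2740, 324]ᵀ gives XᵀX·[p, q, r]ᵀ = Xᵀy.
Inverting the 3×3 Gram matrix, [p, q, r]ᵀ = [85/78, 137/78, 35/13]ᵀ.

p = 1.0897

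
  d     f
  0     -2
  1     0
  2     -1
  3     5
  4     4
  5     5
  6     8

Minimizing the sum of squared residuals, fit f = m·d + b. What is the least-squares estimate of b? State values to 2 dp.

With design matrix A, AᵀA = [[91, 21]; [21, 7]] and Aᵀf = [102, 19]ᵀ.
Eliminating b: 7·(row 1) − 21·(row 2) gives 196·m = 7·102 − 21·19 = 315, so m = 45/28.
Then b = (19 − 21·(45/28))/7 = -59/28.

b = -2.11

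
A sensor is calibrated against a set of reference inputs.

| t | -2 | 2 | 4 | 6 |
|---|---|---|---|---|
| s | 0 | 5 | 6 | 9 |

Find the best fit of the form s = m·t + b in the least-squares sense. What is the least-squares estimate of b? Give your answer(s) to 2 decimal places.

b = 2.29

Normal-equation sums: Σt·t = 60, Σt = 10, Σ1 = 4.
And Σt·s = 88, Σs = 20.
Normal equations: [[60, 10]; [10, 4]]·[m, b]ᵀ = [88, 20]ᵀ.
Eliminating b: 4·(row 1) − 10·(row 2) gives 140·m = 4·88 − 10·20 = 152, so m = 38/35.
Then b = (20 − 10·(38/35))/4 = 16/7.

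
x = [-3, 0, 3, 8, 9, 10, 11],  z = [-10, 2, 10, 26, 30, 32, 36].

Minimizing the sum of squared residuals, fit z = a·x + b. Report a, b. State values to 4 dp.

a = 3.2074, b = 0.5884

From the data, Σx·x = 384, Σx = 38, Σ1 = 7.
For Aᵀz: Σx·z = 1254, Σz = 126.
Δ = 384·7 − 38² = 1244.
a = (1254·7 − 38·126)/1244 = 1995/622; b = (384·126 − 38·1254)/1244 = 183/311.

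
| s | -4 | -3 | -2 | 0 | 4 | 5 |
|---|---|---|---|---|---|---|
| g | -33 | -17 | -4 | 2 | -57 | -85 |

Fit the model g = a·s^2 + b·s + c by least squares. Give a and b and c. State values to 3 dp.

a = -2.907, b = -2.863, c = 1.576

XᵀX·[a, b, c]ᵀ = Xᵀg reads: 1234·a + 90·b + 70·c = -3734;  90·a + 70·b + 0·c = -462;  70·a + 0·b + 6·c = -194.
Inverting the 3×3 Gram matrix, [a, b, c]ᵀ = [-9205/3167, -45336/15835, 4992/3167]ᵀ.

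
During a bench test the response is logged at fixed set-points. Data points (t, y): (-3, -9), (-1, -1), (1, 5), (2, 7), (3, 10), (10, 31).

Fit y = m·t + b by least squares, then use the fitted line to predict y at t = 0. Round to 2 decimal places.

ŷ = 1.15

Forming MᵀM = [[124, 12]; [12, 6]] and Mᵀy = [387, 43]ᵀ gives MᵀM·[m, b]ᵀ = Mᵀy.
Δ = 124·6 − 12² = 600.
m = (387·6 − 12·43)/600 = 301/100; b = (124·43 − 12·387)/600 = 86/75.
At t = 0: ŷ = (301/100)·(0) + (86/75)·(1) = 86/75.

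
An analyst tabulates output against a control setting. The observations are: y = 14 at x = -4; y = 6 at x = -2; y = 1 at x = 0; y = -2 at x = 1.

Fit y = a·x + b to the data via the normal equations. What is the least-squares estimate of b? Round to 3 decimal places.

The normal system MᵀM·[a, b]ᵀ = Mᵀy is [[21, -5]; [-5, 4]]·[a, b]ᵀ = [-70, 19]ᵀ.
Δ = 21·4 − (-5)² = 59.
a = ((-70)·4 − (-5)·19)/59 = -185/59; b = (21·19 − (-5)·(-70))/59 = 49/59.

b = 0.831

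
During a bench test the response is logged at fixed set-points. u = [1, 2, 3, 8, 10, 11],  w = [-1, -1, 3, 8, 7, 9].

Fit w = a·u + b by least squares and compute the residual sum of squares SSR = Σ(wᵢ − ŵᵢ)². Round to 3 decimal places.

With design matrix X, XᵀX = [[299, 35]; [35, 6]] and Xᵀw = [239, 25]ᵀ.
Determinant 299·6 − 35² = 569.
a = (239·6 − 35·25)/569 = 559/569; b = (299·25 − 35·239)/569 = -890/569.
Residuals: -238/569, -797/569, 920/569, 970/569, -717/569, -138/569; SSR = 5294/569.

SSR = 9.304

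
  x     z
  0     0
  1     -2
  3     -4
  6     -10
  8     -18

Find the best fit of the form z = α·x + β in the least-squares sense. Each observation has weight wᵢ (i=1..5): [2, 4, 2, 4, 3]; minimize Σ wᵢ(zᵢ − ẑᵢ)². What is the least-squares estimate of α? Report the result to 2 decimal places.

From the data, Σwᵢ·x·x = 358, Σwᵢ·x = 58, Σwᵢ·1 = 15.
Right-hand side: Σwᵢ·x·z = -704, Σwᵢ·z = -110.
MᵀWM·[α, β]ᵀ = MᵀWz becomes [[358, 58]; [58, 15]]·[α, β]ᵀ = [-704, -110]ᵀ.
Eliminating β: 15·(row 1) − 58·(row 2) gives 2006·α = 15·(-704) − 58·(-110) = -4180, so α = -2090/1003.
Then β = ((-110) − 58·(-2090/1003))/15 = 726/1003.

α = -2.08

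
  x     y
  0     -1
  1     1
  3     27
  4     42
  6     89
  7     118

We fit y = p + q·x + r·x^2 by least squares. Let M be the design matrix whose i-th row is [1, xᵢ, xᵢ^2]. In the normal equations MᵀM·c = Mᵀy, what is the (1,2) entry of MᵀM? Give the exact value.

Row 1 ↔ basis 1, column 2 ↔ basis x, so (MᵀM)_{1,2} = Σᵢ x = (1)·(0) + (1)·(1) + (1)·(3) + (1)·(4) + (1)·(6) + (1)·(7) = 21.

21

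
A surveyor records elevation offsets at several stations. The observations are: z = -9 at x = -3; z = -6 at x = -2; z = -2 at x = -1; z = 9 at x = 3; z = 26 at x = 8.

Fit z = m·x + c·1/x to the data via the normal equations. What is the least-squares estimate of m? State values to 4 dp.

Normal-equation sums: Σx·x = 87, Σx·1/x = 5, Σ1/x·1/x = 857/576.
For Mᵀz: Σx·z = 276, Σ1/x·z = 57/4.
Normal equations: [[87, 5]; [5, 857/576]]·[m, c]ᵀ = [276, 57/4]ᵀ.
Determinant 87·(857/576) − 5² = 20053/192.
m = (276·(857/576) − 5·(57/4))/(20053/192) = 5924/1823; c = (87·(57/4) − 5·276)/(20053/192) = -2448/1823.

m = 3.2496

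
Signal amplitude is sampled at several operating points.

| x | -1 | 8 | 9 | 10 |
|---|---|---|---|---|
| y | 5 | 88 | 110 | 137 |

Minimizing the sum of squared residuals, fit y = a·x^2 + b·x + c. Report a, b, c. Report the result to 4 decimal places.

a = 1.3964, b = -0.5990, c = 3.0120

Normal-equation sums: Σx^2·x^2 = 20658, Σx^2·x = 2240, Σx^2 = 246, Σx·x = 246, Σx = 26, Σ1 = 4.
Right-hand side: Σx^2·y = 28247, Σx·y = 3059, Σy = 340.
AᵀA·[a, b, c]ᵀ = Aᵀy becomes [[20658, 2240, 246]; [2240, 246, 26]; [246, 26, 4]]·[a, b, c]ᵀ = [28247, 3059, 340]ᵀ.
Inverting the 3×3 Gram matrix, [a, b, c]ᵀ = [5185/3713, -2224/3713, 22367/7426]ᵀ.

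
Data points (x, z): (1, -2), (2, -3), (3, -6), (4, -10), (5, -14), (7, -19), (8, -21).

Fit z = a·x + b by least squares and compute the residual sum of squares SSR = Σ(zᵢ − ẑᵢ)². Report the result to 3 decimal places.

SSR = 4.670

The normal equations are: 168·a + 30·b = -437;  30·a + 7·b = -75.
Eliminating b: 7·(row 1) − 30·(row 2) gives 276·a = 7·(-437) − 30·(-75) = -809, so a = -809/276.
Then b = ((-75) − 30·(-809/276))/7 = 85/46.
Residuals: -11/12, 70/69, 87/92, -17/138, -329/276, -91/276, 83/138; SSR = 1289/276.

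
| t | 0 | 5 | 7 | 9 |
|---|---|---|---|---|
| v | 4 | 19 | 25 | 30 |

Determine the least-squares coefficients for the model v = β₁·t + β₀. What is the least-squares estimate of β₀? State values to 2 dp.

β₀ = 4.19

Normal-equation sums: Σt·t = 155, Σt = 21, Σ1 = 4.
And Σt·v = 540, Σv = 78.
AᵀA·[β₁, β₀]ᵀ = Aᵀv becomes [[155, 21]; [21, 4]]·[β₁, β₀]ᵀ = [540, 78]ᵀ.
Δ = 155·4 − 21² = 179.
β₁ = (540·4 − 21·78)/179 = 522/179; β₀ = (155·78 − 21·540)/179 = 750/179.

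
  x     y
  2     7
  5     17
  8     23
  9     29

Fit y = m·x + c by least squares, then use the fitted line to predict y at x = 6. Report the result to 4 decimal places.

ŷ = 19.0000

Forming MᵀM = [[174, 24]; [24, 4]] and Mᵀy = [544, 76]ᵀ gives MᵀM·[m, c]ᵀ = Mᵀy.
Determinant 174·4 − 24² = 120.
m = (544·4 − 24·76)/120 = 44/15; c = (174·76 − 24·544)/120 = 7/5.
At x = 6: ŷ = (44/15)·(6) + (7/5)·(1) = 19.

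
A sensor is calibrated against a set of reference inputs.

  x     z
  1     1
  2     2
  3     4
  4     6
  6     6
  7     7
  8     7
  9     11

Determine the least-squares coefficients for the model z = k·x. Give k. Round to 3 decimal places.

k = 1.081

Setting ∂/∂k … = 0 gives: 260·k = 281.
(Σx·x = 260, Σx·z = 281.)
Hence k = 281 / 260 ≈ 1.08077.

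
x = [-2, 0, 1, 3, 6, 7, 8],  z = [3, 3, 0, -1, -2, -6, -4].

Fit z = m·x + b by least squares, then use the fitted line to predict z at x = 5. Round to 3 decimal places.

ẑ = -2.412

Normal-equation sums: Σx·x = 163, Σx = 23, Σ1 = 7.
For Mᵀz: Σx·z = -95, Σz = -7.
MᵀM·[m, b]ᵀ = Mᵀz becomes [[163, 23]; [23, 7]]·[m, b]ᵀ = [-95, -7]ᵀ.
Eliminating b: 7·(row 1) − 23·(row 2) gives 612·m = 7·(-95) − 23·(-7) = -504, so m = -14/17.
Then b = ((-7) − 23·(-14/17))/7 = 29/17.
At x = 5: ẑ = (-14/17)·(5) + (29/17)·(1) = -41/17.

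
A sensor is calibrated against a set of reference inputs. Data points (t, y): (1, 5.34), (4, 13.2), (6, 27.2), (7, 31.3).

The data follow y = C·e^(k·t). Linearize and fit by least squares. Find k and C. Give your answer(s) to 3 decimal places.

With ln yᵢ as the transformed response and tᵢ as the regressor:
Σt = 18.0000, Σ(t)² = 102.0000, Σln y = 11.0023, Σt·ln y = 55.9207.
Equations: 102.0000·k + 18.0000·ln C = 55.9207;  18.0000·k + 4·ln C = 11.0023.
Slope k = (n·Σt·ln y − Σt·Σln y)/(n·Σ(t)² − (Σt)²) = (4·55.9207 − 18.0000·11.0023)/84.0000 = 0.30526; ln C = (Σln y − k·Σt)/n = 1.37690, so C = exp(1.37690) = 3.96259.

k = 0.305, C = 3.963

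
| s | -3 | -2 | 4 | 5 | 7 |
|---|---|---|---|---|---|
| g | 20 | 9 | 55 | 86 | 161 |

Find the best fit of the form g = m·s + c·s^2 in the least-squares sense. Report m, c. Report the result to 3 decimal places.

Forming MᵀM = [[103, 497]; [497, 3379]] and Mᵀg = [1699, 11135]ᵀ gives MᵀM·[m, c]ᵀ = Mᵀg.
Eliminating c: 3379·(row 1) − 497·(row 2) gives 101028·m = 3379·1699 − 497·11135 = 206826, so m = 34471/16838.
Then c = (11135 − 497·(34471/16838))/3379 = 50417/16838.

m = 2.047, c = 2.994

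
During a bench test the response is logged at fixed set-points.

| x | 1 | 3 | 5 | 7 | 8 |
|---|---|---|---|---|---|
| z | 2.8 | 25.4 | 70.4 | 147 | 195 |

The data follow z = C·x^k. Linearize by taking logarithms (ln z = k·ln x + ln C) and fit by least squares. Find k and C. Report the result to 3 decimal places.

k = 2.036, C = 2.757

With ln zᵢ as the transformed response and ln xᵢ as the regressor:
Σln x = 6.7334, Σ(ln x)² = 11.9079, Σln z = 18.7820, Σln x·ln z = 31.0764.
Normal system: [[11.9079, 6.7334]; [6.7334, 5]]·[k, ln C]ᵀ = [31.0764, 18.7820]ᵀ.
Slope k = (n·Σln x·ln z − Σln x·Σln z)/(n·Σ(ln x)² − (Σln x)²) = (5·31.0764 − 6.7334·18.7820)/14.2007 = 2.03619; ln C = (Σln z − k·Σln x)/n = 1.01430, so C = exp(1.01430) = 2.75742.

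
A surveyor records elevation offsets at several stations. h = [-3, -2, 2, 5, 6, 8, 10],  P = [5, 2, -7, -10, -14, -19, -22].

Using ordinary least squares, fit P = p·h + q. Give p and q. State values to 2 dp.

The normal equations are: 242·p + 26·q = -539;  26·p + 7·q = -65.
(Σh·h = 242, Σh = 26, Σ1 = 7, Σh·P = -539, ΣP = -65.)
Δ = 242·7 − 26² = 1018.
p = ((-539)·7 − 26·(-65))/1018 = -2083/1018; q = (242·(-65) − 26·(-539))/1018 = -858/509.

p = -2.05, q = -1.69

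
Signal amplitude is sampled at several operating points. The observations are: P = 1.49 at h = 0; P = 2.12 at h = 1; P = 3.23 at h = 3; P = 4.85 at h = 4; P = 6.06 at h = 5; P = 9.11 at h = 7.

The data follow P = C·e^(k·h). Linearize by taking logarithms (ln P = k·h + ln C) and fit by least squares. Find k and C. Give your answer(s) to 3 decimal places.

Taking logs, ln P = k·h + ln C, so regress ln P on h.
Σh = 20.0000, Σ(h)² = 100.0000, Σln P = 7.9127, Σh·ln P = 35.0589.
Equations: 100.0000·k + 20.0000·ln C = 35.0589;  20.0000·k + 6·ln C = 7.9127.
Δ = 100.0000·6 − (20.0000)² = 200.0000; k = (35.0589·6 − 20.0000·7.9127)/200.0000 = 0.26049, ln C = (100.0000·7.9127 − 20.0000·35.0589)/200.0000 = 0.45047, so C = exp(0.45047) = 1.56906.

k = 0.260, C = 1.569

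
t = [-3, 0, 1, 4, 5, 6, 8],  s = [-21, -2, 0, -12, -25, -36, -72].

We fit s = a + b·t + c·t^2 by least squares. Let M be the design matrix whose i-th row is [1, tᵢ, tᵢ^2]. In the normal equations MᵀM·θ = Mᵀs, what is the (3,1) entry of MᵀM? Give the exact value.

151

Row 3 ↔ basis t^2, column 1 ↔ basis 1, so (MᵀM)_{3,1} = Σᵢ t^2 = (9)·(1) + (0)·(1) + (1)·(1) + (16)·(1) + (25)·(1) + (36)·(1) + (64)·(1) = 151.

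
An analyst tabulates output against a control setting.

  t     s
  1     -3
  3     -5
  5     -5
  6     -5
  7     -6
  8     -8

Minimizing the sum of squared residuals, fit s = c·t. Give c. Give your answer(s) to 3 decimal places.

c = -0.973

Forming AᵀA = [[184]] and Aᵀs = [-179]ᵀ gives AᵀA·[c]ᵀ = Aᵀs.
c = (-179)/184 = -0.972826.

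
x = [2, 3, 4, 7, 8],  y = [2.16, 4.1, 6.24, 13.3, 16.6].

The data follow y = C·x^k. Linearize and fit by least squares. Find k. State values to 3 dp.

Taking logs, ln y = k·ln x + ln C, so regress ln y on ln x.
Σln x = 7.2034, Σ(ln x)² = 11.7199, Σln y = 9.4092, Σln x·ln y = 15.4997.
Equations: 11.7199·k + 7.2034·ln C = 15.4997;  7.2034·k + 5·ln C = 9.4092.
Slope k = (n·Σln x·ln y − Σln x·Σln y)/(n·Σ(ln x)² − (Σln x)²) = (5·15.4997 − 7.2034·9.4092)/6.7102 = 1.44856; ln C = (Σln y − k·Σln x)/n = -0.20506.

k = 1.449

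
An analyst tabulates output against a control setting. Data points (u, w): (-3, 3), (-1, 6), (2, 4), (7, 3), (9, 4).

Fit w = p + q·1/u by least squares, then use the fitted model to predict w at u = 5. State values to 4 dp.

ŵ = 3.5692

From the data, Σ1 = 5, Σ1/u = -73/126, Σ1/u·1/u = 22129/15876.
Right-hand side: Σw = 20, Σ1/u·w = -260/63.
Normal equations: [[5, -73/126]; [-73/126, 22129/15876]]·[p, q]ᵀ = [20, -260/63]ᵀ.
Eliminating q: (22129/15876)·(row 1) − (-73/126)·(row 2) gives (26329/3969)·p = (22129/15876)·20 − (-73/126)·(-260/63) = 101155/3969, so p = 101155/26329.
Then q = ((-260/63) − (-73/126)·(101155/26329))/(22129/15876) = -35910/26329.
At u = 5: ŵ = (101155/26329)·(1) + (-35910/26329)·(1/5) = 93973/26329.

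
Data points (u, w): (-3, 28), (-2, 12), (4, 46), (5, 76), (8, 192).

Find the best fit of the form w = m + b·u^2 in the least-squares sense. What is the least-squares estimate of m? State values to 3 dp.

m = -0.021

Entries of AᵀA: Σ1 = 5, Σu^2 = 118, Σu^2·u^2 = 5074.
Moment sums: Σw = 354, Σu^2·w = 15224.
So AᵀA·[m, b]ᵀ = Aᵀw: [[5, 118]; [118, 5074]]·[m, b]ᵀ = [354, 15224]ᵀ.
Eliminating b: 5074·(row 1) − 118·(row 2) gives 11446·m = 5074·354 − 118·15224 = -236, so m = -2/97.
Then b = (15224 − 118·(-2/97))/5074 = 17174/5723.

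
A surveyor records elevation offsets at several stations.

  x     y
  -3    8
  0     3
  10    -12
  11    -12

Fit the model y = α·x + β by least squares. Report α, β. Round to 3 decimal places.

α = -1.460, β = 3.319

The normal equations are: 230·α + 18·β = -276;  18·α + 4·β = -13.
(Σx·x = 230, Σx = 18, Σ1 = 4, Σx·y = -276, Σy = -13.)
Eliminating β: 4·(row 1) − 18·(row 2) gives 596·α = 4·(-276) − 18·(-13) = -870, so α = -435/298.
Then β = ((-13) − 18·(-435/298))/4 = 989/298.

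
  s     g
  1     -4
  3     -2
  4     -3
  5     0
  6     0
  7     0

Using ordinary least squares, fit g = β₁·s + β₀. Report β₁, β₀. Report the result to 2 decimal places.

The normal system MᵀM·[β₁, β₀]ᵀ = Mᵀg is [[136, 26]; [26, 6]]·[β₁, β₀]ᵀ = [-22, -9]ᵀ.
Determinant 136·6 − 26² = 140.
β₁ = ((-22)·6 − 26·(-9))/140 = 51/70; β₀ = (136·(-9) − 26·(-22))/140 = -163/35.

β₁ = 0.73, β₀ = -4.66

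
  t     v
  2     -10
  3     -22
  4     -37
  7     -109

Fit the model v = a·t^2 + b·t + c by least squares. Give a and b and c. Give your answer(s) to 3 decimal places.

a = -2.072, b = -1.119, c = 0.376

Sums needed: Σt^2·t^2 = 2754, Σt^2·t = 442, Σt^2 = 78, Σt·t = 78, Σt = 16, Σ1 = 4.
And Σt^2·v = -6171, Σt·v = -997, Σv = -178.
XᵀX·[a, b, c]ᵀ = Xᵀv becomes [[2754, 442, 78]; [442, 78, 16]; [78, 16, 4]]·[a, b, c]ᵀ = [-6171, -997, -178]ᵀ.
Row-reducing yields a = -375/181, b = -405/362, c = 68/181.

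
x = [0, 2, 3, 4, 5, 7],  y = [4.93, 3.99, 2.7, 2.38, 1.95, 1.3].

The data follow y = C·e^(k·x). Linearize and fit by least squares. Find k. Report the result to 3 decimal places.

Let Y = ln y. Fitting Y = k·x + ln C by least squares:
Σx = 21.0000, Σ(x)² = 103.0000, Σln y = 5.7697, Σx·ln y = 14.3914.
Equations: 103.0000·k + 21.0000·ln C = 14.3914;  21.0000·k + 6·ln C = 5.7697.
Slope k = (n·Σx·ln y − Σx·Σln y)/(n·Σ(x)² − (Σx)²) = (6·14.3914 − 21.0000·5.7697)/177.0000 = -0.19669; ln C = (Σln y − k·Σx)/n = 1.65004.

k = -0.197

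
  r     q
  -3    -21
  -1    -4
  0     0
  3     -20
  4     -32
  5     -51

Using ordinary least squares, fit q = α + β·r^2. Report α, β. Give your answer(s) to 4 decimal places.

XᵀX·[α, β]ᵀ = Xᵀq reads: 6·α + 60·β = -128;  60·α + 1044·β = -2160.
Determinant 6·1044 − 60² = 2664.
α = ((-128)·1044 − 60·(-2160))/2664 = -56/37; β = (6·(-2160) − 60·(-128))/2664 = -220/111.

α = -1.5135, β = -1.9820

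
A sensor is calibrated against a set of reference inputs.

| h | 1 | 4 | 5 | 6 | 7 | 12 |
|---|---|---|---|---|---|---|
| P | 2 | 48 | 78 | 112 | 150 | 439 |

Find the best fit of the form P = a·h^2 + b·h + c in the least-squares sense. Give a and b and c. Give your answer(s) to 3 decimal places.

a = 2.985, b = 0.941, c = -2.157

The normal equations are: 25315·a + 2477·b + 271·c = 77318;  2477·a + 271·b + 35·c = 7574;  271·a + 35·b + 6·c = 829.
Inverting the 3×3 Gram matrix, [a, b, c]ᵀ = [633343/212160, 199729/212160, -76273/35360]ᵀ.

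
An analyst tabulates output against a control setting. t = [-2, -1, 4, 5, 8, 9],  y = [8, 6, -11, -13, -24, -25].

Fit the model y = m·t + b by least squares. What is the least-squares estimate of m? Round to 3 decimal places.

From the data, Σt·t = 191, Σt = 23, Σ1 = 6.
And Σt·y = -548, Σy = -59.
So MᵀM·[m, b]ᵀ = Mᵀy: [[191, 23]; [23, 6]]·[m, b]ᵀ = [-548, -59]ᵀ.
det = 191·6 − 23² = 617.
m = ((-548)·6 − 23·(-59))/617 = -1931/617; b = (191·(-59) − 23·(-548))/617 = 1335/617.

m = -3.130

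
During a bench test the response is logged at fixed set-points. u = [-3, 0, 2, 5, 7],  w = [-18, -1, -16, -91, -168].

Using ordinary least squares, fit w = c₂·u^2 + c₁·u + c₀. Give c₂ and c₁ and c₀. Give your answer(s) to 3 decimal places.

Normal-equation sums: Σu^2·u^2 = 3123, Σu^2·u = 449, Σu^2 = 87, Σu·u = 87, Σu = 11, Σ1 = 5.
Right-hand side: Σu^2·w = -10733, Σu·w = -1609, Σw = -294.
So XᵀX·[c₂, c₁, c₀]ᵀ = Xᵀw: [[3123, 449, 87]; [449, 87, 11]; [87, 11, 5]]·[c₂, c₁, c₀]ᵀ = [-10733, -1609, -294]ᵀ.
Inverting the 3×3 Gram matrix, [c₂, c₁, c₀]ᵀ = [-10491/3470, -10133/3470, 80/347]ᵀ.

c₂ = -3.023, c₁ = -2.920, c₀ = 0.231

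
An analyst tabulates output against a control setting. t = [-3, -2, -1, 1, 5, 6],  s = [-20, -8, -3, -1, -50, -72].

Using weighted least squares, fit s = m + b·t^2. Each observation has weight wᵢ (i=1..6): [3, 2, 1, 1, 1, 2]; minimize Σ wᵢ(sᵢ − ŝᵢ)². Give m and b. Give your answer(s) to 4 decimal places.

With design matrix A, AᵀWA = [[10, 134]; [134, 3494]] and AᵀWs = [-274, -7042]ᵀ.
Determinant 10·3494 − 134² = 16984.
m = ((-274)·3494 − 134·(-7042))/16984 = -156/193; b = (10·(-7042) − 134·(-274))/16984 = -383/193.

m = -0.8083, b = -1.9845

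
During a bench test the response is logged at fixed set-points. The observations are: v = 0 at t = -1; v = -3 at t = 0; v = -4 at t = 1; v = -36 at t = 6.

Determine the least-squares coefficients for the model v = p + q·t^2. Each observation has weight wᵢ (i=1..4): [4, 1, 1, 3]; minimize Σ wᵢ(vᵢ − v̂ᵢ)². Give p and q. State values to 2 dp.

p = -0.35, q = -0.99

Sums needed: Σwᵢ·1 = 9, Σwᵢ·t^2 = 113, Σwᵢ·t^2·t^2 = 3893.
And Σwᵢ·v = -115, Σwᵢ·t^2·v = -3892.
So XᵀWX·[p, q]ᵀ = XᵀWv: [[9, 113]; [113, 3893]]·[p, q]ᵀ = [-115, -3892]ᵀ.
Determinant 9·3893 − 113² = 22268.
p = ((-115)·3893 − 113·(-3892))/22268 = -7899/22268; q = (9·(-3892) − 113·(-115))/22268 = -22033/22268.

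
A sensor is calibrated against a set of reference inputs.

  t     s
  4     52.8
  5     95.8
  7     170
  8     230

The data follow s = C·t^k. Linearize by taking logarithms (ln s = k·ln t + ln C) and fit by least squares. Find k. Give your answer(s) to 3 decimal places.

k = 2.051

Taking logs, ln s = k·ln t + ln C, so regress ln s on ln t.
Σln t = 7.0211, Σ(ln t)² = 12.6227, Σln s = 19.1027, Σln t·ln s = 34.1434.
Equations: 12.6227·k + 7.0211·ln C = 34.1434;  7.0211·k + 4·ln C = 19.1027.
Solving (det = 1.1954): k = 2.05150, ln C = 1.17473.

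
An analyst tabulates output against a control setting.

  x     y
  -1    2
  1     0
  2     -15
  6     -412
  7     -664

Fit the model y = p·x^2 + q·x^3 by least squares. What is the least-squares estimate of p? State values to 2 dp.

p = 0.89

Entries of MᵀM: Σx^2·x^2 = 3715, Σx^2·x^3 = 24615, Σx^3·x^3 = 164371.
Moment sums: Σx^2·y = -47426, Σx^3·y = -316866.
Eliminating q: 164371·(row 1) − 24615·(row 2) gives 4740040·p = 164371·(-47426) − 24615·(-316866) = 4197544, so p = 524693/592505.
Then q = ((-316866) − 24615·(524693/592505))/164371 = -244155/118501.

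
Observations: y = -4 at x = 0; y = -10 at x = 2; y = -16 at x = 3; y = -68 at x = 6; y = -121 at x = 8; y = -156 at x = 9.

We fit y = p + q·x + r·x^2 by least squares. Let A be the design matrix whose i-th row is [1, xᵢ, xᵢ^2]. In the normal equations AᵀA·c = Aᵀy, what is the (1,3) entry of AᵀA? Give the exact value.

Row 1 ↔ basis 1, column 3 ↔ basis x^2, so (AᵀA)_{1,3} = Σᵢ x^2 = (1)·(0) + (1)·(4) + (1)·(9) + (1)·(36) + (1)·(64) + (1)·(81) = 194.

194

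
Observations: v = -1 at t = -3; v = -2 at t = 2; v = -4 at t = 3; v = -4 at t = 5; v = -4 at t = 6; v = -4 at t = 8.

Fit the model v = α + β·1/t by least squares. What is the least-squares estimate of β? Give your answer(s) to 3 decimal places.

β = -2.110

The normal equations are: 6·α + (119/120)·β = -19;  (119/120)·α + (889/1600)·β = -119/30.
Determinant 6·(889/1600) − (119/120)² = 6769/2880.
α = ((-19)·(889/1600) − (119/120)·(-119/30))/(6769/2880) = -2725/967; β = (6·(-119/30) − (119/120)·(-19))/(6769/2880) = -2040/967.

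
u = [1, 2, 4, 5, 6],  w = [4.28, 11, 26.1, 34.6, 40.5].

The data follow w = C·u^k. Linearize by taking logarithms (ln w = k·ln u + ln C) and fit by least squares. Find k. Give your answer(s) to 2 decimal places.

k = 1.27

Taking logs, ln w = k·ln u + ln C, so regress ln w on ln u.
XᵀX = [[8.2030, 5.4806]; [5.4806, 5]], rhs = [18.5196, 14.3589]ᵀ  (here Σln u = 5.4806, Σ(ln u)² = 8.2030, Σln w = 14.3589, Σln u·ln w = 18.5196).
Slope k = (n·Σln u·ln w − Σln u·Σln w)/(n·Σ(ln u)² − (Σln u)²) = (5·18.5196 − 5.4806·14.3589)/10.9774 = 1.26639; ln C = (Σln w − k·Σln u)/n = 1.48367.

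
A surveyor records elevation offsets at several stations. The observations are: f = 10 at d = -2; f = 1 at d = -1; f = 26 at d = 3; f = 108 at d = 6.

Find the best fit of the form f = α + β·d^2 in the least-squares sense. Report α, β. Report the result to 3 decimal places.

The normal equations are: 4·α + 50·β = 145;  50·α + 1394·β = 4163.
(Σ1 = 4, Σd^2 = 50, Σd^2·d^2 = 1394, Σf = 145, Σd^2·f = 4163.)
det = 4·1394 − 50² = 3076.
α = (145·1394 − 50·4163)/3076 = -1505/769; β = (4·4163 − 50·145)/3076 = 4701/1538.

α = -1.957, β = 3.057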